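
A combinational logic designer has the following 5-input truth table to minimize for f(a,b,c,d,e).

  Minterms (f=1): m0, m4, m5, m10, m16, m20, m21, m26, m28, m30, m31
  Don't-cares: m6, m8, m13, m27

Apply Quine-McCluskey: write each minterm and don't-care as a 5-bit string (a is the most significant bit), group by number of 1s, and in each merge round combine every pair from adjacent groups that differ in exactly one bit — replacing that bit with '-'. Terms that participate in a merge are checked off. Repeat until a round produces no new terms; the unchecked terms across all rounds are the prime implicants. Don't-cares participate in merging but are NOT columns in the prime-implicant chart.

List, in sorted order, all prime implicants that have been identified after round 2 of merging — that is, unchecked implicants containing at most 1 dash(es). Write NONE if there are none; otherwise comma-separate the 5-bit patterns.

-1010, 0-000, 0-101, 001-0, 010-0, 1-100, 111-0

size-2^0 implicants → 00000(✓)  00100(✓)  00101(✓)  00110(✓)  01000(✓)  01010(✓)  01101(✓)  10000(✓)  10100(✓)  10101(✓)  11010(✓)  11011(✓)  11100(✓)  11110(✓)  11111(✓)
size-2^1 implicants → -0000(✓)  -0100(✓)  -0101(✓)  -1010  0-000  0-101  00-00(✓)  001-0  0010-(✓)  010-0  1-100  10-00(✓)  1010-(✓)  11-10(✓)  11-11(✓)  1101-(✓)  111-0  1111-(✓)
size-2^2 implicants → -0-00  -010-  11-1-
Unchecked terms (primes): -0-00, -010-, -1010, 0-000, 0-101, 001-0, 010-0, 1-100, 11-1-, 111-0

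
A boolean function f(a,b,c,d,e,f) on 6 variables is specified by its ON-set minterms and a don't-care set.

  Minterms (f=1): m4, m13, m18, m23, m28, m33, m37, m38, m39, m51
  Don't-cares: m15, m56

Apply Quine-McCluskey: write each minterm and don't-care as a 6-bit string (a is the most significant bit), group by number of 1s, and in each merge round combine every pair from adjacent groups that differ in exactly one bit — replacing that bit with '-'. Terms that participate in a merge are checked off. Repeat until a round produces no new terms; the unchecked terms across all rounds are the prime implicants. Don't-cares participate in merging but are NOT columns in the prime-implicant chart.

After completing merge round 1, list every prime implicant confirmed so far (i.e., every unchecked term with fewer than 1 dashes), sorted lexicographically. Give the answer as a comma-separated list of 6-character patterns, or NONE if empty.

size-2^0 implicants → 000100  001101(✓)  001111(✓)  010010  010111  011100  100001(✓)  100101(✓)  100110(✓)  100111(✓)  110011  111000
size-2^1 implicants → 0011-1  100-01  1001-1  10011-
Unchecked terms (primes): 000100, 0011-1, 010010, 010111, 011100, 100-01, 1001-1, 10011-, 110011, 111000

000100, 010010, 010111, 011100, 110011, 111000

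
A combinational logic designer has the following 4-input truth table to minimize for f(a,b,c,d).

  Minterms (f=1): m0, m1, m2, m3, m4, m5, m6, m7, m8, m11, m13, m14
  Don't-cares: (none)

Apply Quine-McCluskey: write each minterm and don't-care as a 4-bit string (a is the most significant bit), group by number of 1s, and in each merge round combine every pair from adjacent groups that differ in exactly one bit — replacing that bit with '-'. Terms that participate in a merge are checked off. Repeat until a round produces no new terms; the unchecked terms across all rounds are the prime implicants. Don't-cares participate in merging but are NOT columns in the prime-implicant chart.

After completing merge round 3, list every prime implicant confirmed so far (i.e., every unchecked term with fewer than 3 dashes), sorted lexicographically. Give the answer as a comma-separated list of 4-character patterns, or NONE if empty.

Round 0: 0000✓ 0001✓ 0010✓ 0011✓ 0100✓ 0101✓ 0110✓ 0111✓ 1000✓ 1011✓ 1101✓ 1110✓
Round 1: -000 -011 -101 -110 0-00✓ 0-01✓ 0-10✓ 0-11✓ 00-0✓ 00-1✓ 000-✓ 001-✓ 01-0✓ 01-1✓ 010-✓ 011-✓
Round 2: 0--0✓ 0--1✓ 0-0-✓ 0-1-✓ 00--✓ 01--✓
Round 3: 0---
PIs = {-000, -011, -101, -110, 0---}

-000, -011, -101, -110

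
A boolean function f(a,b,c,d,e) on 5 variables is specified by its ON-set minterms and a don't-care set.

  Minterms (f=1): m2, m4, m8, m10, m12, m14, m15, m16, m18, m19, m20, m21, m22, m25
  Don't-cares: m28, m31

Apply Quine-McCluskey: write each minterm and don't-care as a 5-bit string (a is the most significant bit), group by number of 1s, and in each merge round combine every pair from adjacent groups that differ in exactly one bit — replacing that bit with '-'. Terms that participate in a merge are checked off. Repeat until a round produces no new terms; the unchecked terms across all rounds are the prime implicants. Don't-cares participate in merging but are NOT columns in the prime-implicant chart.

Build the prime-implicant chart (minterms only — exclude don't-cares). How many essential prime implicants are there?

6

Round 0: 00010✓ 00100✓ 01000✓ 01010✓ 01100✓ 01110✓ 01111✓ 10000✓ 10010✓ 10011✓ 10100✓ 10101✓ 10110✓ 11001 11100✓ 11111✓
Round 1: -0010 -0100✓ -1100✓ -1111 0-010 0-100✓ 01-00✓ 01-10✓ 010-0✓ 011-0✓ 0111- 1-100✓ 10-00✓ 10-10✓ 100-0✓ 1001- 101-0✓ 1010-
Round 2: --100 01--0 10--0
PIs = {--100, -0010, -1111, 0-010, 01--0, 0111-, 10--0, 1001-, 1010-, 11001}
Coverage chart:
  m2: -0010,0-010
  m4: --100 ←essential
  m8: 01--0 ←essential
  m10: 0-010,01--0
  m12: --100,01--0
  m14: 01--0,0111-
  m15: -1111,0111-
  m16: 10--0 ←essential
  m18: -0010,10--0,1001-
  m19: 1001- ←essential
  m20: --100,10--0,1010-
  m21: 1010- ←essential
  m22: 10--0 ←essential
  m25: 11001 ←essential
Essential: --100, 01--0, 10--0, 1001-, 1010-, 11001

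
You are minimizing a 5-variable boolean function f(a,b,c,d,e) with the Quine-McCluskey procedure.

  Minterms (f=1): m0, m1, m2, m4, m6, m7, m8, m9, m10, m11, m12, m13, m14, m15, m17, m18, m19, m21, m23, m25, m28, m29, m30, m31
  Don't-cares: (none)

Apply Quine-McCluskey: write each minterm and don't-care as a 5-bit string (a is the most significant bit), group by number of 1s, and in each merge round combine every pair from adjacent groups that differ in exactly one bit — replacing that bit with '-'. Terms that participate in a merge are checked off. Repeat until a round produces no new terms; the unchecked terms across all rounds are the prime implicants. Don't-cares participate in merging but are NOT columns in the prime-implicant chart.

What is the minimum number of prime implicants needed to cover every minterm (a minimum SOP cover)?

7

Round 0: 00000✓ 00001✓ 00010✓ 00100✓ 00110✓ 00111✓ 01000✓ 01001✓ 01010✓ 01011✓ 01100✓ 01101✓ 01110✓ 01111✓ 10001✓ 10010✓ 10011✓ 10101✓ 10111✓ 11001✓ 11100✓ 11101✓ 11110✓ 11111✓
Round 1: -0001✓ -0010 -0111✓ -1001✓ -1100✓ -1101✓ -1110✓ -1111✓ 0-000✓ 0-001✓ 0-010✓ 0-100✓ 0-110✓ 0-111✓ 00-00✓ 00-10✓ 000-0✓ 0000-✓ 001-0✓ 0011-✓ 01-00✓ 01-01✓ 01-10✓ 01-11✓ 010-0✓ 010-1✓ 0100-✓ 0101-✓ 011-0✓ 011-1✓ 0110-✓ 0111-✓ 1-001✓ 1-101✓ 1-111✓ 10-01✓ 10-11✓ 100-1✓ 1001- 101-1✓ 11-01✓ 111-0✓ 111-1✓ 1110-✓ 1111-✓
Round 2: --001 --111 -1-01 -11-0✓ -11-1✓ -110-✓ -111-✓ 0--00✓ 0--10✓ 0-0-0✓ 0-00- 0-1-0✓ 0-11- 00--0✓ 01--0✓ 01--1✓ 01-0-✓ 01-1-✓ 010--✓ 011--✓ 1--01 1-1-1 10--1 111--✓
Round 3: -11-- 0---0 01---
PIs = {--001, --111, -0010, -1-01, -11--, 0---0, 0-00-, 0-11-, 01---, 1--01, 1-1-1, 10--1, 1001-}
Coverage chart:
  m0: 0---0,0-00-
  m1: --001,0-00-
  m2: -0010,0---0
  m4: 0---0 ←essential
  m6: 0---0,0-11-
  m7: --111,0-11-
  m8: 0---0,0-00-,01---
  m9: --001,-1-01,0-00-,01---
  m10: 0---0,01---
  m11: 01--- ←essential
  m12: -11--,0---0,01---
  m13: -1-01,-11--,01---
  m14: -11--,0---0,0-11-,01---
  m15: --111,-11--,0-11-,01---
  m17: --001,1--01,10--1
  m18: -0010,1001-
  m19: 10--1,1001-
  m21: 1--01,1-1-1,10--1
  m23: --111,1-1-1,10--1
  m25: --001,-1-01,1--01
  m28: -11-- ←essential
  m29: -1-01,-11--,1--01,1-1-1
  m30: -11-- ←essential
  m31: --111,-11--,1-1-1
Essential: -11--, 0---0, 01---
Petrick residual → --001, --111, -0010, 10--1
Min cover (7 terms): c'd'e + cde + b'c'de' + bc + a'e' + a'b + ab'e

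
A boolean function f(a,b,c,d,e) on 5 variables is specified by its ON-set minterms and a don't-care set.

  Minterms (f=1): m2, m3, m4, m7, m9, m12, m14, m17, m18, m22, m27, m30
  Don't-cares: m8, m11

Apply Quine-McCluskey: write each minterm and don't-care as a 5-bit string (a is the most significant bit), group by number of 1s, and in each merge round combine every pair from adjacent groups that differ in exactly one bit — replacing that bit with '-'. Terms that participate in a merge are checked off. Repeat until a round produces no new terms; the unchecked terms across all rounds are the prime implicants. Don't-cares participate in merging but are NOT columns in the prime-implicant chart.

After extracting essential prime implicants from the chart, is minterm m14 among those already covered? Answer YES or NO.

Round 0: 00010✓ 00011✓ 00100✓ 00111✓ 01000✓ 01001✓ 01011✓ 01100✓ 01110✓ 10001 10010✓ 10110✓ 11011✓ 11110✓
Round 1: -0010 -1011 -1110 0-011 0-100 00-11 0001- 01-00 010-1 0100- 011-0 1-110 10-10
PIs = {-0010, -1011, -1110, 0-011, 0-100, 00-11, 0001-, 01-00, 010-1, 0100-, 011-0, 1-110, 10-10, 10001}
Coverage chart:
  m2: -0010,0001-
  m3: 0-011,00-11,0001-
  m4: 0-100 ←essential
  m7: 00-11 ←essential
  m9: 010-1,0100-
  m12: 0-100,01-00,011-0
  m14: -1110,011-0
  m17: 10001 ←essential
  m18: -0010,10-10
  m22: 1-110,10-10
  m27: -1011 ←essential
  m30: -1110,1-110
Essential: -1011, 0-100, 00-11, 10001

NO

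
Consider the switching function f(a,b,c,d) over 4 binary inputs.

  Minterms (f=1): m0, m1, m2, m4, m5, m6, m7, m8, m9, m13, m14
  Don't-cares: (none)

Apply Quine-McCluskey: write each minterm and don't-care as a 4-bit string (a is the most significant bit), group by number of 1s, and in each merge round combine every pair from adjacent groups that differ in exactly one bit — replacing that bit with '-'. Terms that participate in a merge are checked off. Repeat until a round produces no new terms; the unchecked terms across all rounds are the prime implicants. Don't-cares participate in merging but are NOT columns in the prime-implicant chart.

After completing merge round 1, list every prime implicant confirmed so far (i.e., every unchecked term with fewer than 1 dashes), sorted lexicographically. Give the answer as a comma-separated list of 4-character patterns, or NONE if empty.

[col 0] 0000*, 0001*, 0010*, 0100*, 0101*, 0110*, 0111*, 1000*, 1001*, 1101*, 1110*
[col 1] -000*, -001*, -101*, -110, 0-00*, 0-01*, 0-10*, 00-0*, 000-*, 01-0*, 01-1*, 010-*, 011-*, 1-01*, 100-*
[col 2] --01, -00-, 0--0, 0-0-, 01--
Prime implicants: --01, -00-, -110, 0--0, 0-0-, 01--

NONE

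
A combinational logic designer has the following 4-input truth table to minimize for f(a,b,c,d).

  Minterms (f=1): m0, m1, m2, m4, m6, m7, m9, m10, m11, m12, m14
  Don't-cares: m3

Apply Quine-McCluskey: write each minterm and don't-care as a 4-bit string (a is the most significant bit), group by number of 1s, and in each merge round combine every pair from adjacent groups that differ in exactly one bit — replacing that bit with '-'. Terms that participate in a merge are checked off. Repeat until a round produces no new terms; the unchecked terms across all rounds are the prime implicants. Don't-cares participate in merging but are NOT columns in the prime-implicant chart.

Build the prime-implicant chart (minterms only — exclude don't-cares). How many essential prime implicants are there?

size-2^0 implicants → 0000(✓)  0001(✓)  0010(✓)  0011(✓)  0100(✓)  0110(✓)  0111(✓)  1001(✓)  1010(✓)  1011(✓)  1100(✓)  1110(✓)
size-2^1 implicants → -001(✓)  -010(✓)  -011(✓)  -100(✓)  -110(✓)  0-00(✓)  0-10(✓)  0-11(✓)  00-0(✓)  00-1(✓)  000-(✓)  001-(✓)  01-0(✓)  011-(✓)  1-10(✓)  10-1(✓)  101-(✓)  11-0(✓)
size-2^2 implicants → --10  -0-1  -01-  -1-0  0--0  0-1-  00--
Unchecked terms (primes): --10, -0-1, -01-, -1-0, 0--0, 0-1-, 00--
Minterm coverage:
  m0 ⊆ 0--0,00--
  m1 ⊆ -0-1,00--
  m2 ⊆ --10,-01-,0--0,0-1-,00--
  m4 ⊆ -1-0,0--0
  m6 ⊆ --10,-1-0,0--0,0-1-
  m7 ⊆ 0-1- [E]
  m9 ⊆ -0-1 [E]
  m10 ⊆ --10,-01-
  m11 ⊆ -0-1,-01-
  m12 ⊆ -1-0 [E]
  m14 ⊆ --10,-1-0
E = {-0-1, -1-0, 0-1-}

3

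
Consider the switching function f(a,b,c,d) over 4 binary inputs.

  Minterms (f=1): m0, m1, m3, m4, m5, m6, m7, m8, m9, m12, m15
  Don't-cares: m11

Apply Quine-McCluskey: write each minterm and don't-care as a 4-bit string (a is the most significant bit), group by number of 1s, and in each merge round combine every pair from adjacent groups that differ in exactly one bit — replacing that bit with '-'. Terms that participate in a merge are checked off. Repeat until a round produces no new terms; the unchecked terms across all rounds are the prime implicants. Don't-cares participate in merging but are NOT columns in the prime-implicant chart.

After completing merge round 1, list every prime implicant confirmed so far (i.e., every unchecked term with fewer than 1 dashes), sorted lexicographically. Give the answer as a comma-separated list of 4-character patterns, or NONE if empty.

NONE

Round 0: 0000✓ 0001✓ 0011✓ 0100✓ 0101✓ 0110✓ 0111✓ 1000✓ 1001✓ 1011✓ 1100✓ 1111✓
Round 1: -000✓ -001✓ -011✓ -100✓ -111✓ 0-00✓ 0-01✓ 0-11✓ 00-1✓ 000-✓ 01-0✓ 01-1✓ 010-✓ 011-✓ 1-00✓ 1-11✓ 10-1✓ 100-✓
Round 2: --00 --11 -0-1 -00- 0--1 0-0- 01--
PIs = {--00, --11, -0-1, -00-, 0--1, 0-0-, 01--}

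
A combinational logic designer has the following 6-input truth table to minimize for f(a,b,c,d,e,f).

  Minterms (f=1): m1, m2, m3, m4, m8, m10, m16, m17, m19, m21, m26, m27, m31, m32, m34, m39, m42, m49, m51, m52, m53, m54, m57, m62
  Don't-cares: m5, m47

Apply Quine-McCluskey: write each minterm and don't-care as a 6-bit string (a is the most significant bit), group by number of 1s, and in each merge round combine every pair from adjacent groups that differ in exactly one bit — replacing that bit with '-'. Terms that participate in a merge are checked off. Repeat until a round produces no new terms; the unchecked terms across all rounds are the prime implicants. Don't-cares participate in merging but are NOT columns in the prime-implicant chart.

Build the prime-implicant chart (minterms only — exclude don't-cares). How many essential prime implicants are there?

10

[col 0] 000001*, 000010*, 000011*, 000100*, 000101*, 001000*, 001010*, 010000*, 010001*, 010011*, 010101*, 011010*, 011011*, 011111*, 100000*, 100010*, 100111*, 101010*, 101111*, 110001*, 110011*, 110100*, 110101*, 110110*, 111001*, 111110*
[col 1] -00010*, -01010*, -10001*, -10011*, -10101*, 0-0001*, 0-0011*, 0-0101*, 0-1010, 00-010*, 000-01*, 0000-1*, 00001-, 00010-, 0010-0, 01-011, 010-01*, 0100-1*, 01000-, 011-11, 01101-, 10-010*, 10-111, 1000-0, 11-001, 11-110, 110-01*, 1100-1*, 1101-0, 11010-
[col 2] -0-010, -10-01, -100-1, 0-0-01, 0-00-1
Prime implicants: -0-010, -10-01, -100-1, 0-0-01, 0-00-1, 0-1010, 00001-, 00010-, 0010-0, 01-011, 01000-, 011-11, 01101-, 10-111, 1000-0, 11-001, 11-110, 1101-0, 11010-
PI chart (minterm → PIs covering it):
  1 | 0-0-01,0-00-1
  2 | -0-010,00001-
  3 | 0-00-1,00001-
  4 | 00010-  (sole → essential)
  8 | 0010-0  (sole → essential)
  10 | -0-010,0-1010,0010-0
  16 | 01000-  (sole → essential)
  17 | -10-01,-100-1,0-0-01,0-00-1,01000-
  19 | -100-1,0-00-1,01-011
  21 | -10-01,0-0-01
  26 | 0-1010,01101-
  27 | 01-011,011-11,01101-
  31 | 011-11  (sole → essential)
  32 | 1000-0  (sole → essential)
  34 | -0-010,1000-0
  39 | 10-111  (sole → essential)
  42 | -0-010  (sole → essential)
  49 | -10-01,-100-1,11-001
  51 | -100-1  (sole → essential)
  52 | 1101-0,11010-
  53 | -10-01,11010-
  54 | 11-110,1101-0
  57 | 11-001  (sole → essential)
  62 | 11-110  (sole → essential)
Essential prime implicants: -0-010, -100-1, 00010-, 0010-0, 01000-, 011-11, 10-111, 1000-0, 11-001, 11-110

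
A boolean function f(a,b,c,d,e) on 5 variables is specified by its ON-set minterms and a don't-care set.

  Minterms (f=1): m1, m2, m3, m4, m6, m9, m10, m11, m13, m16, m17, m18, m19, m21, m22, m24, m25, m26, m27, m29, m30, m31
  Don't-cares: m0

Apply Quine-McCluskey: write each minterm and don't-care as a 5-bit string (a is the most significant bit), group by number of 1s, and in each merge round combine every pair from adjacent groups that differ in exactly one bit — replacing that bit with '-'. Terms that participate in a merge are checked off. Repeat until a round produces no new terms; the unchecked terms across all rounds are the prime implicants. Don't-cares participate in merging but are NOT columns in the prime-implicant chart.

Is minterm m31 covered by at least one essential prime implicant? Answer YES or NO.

size-2^0 implicants → 00000(✓)  00001(✓)  00010(✓)  00011(✓)  00100(✓)  00110(✓)  01001(✓)  01010(✓)  01011(✓)  01101(✓)  10000(✓)  10001(✓)  10010(✓)  10011(✓)  10101(✓)  10110(✓)  11000(✓)  11001(✓)  11010(✓)  11011(✓)  11101(✓)  11110(✓)  11111(✓)
size-2^1 implicants → -0000(✓)  -0001(✓)  -0010(✓)  -0011(✓)  -0110(✓)  -1001(✓)  -1010(✓)  -1011(✓)  -1101(✓)  0-001(✓)  0-010(✓)  0-011(✓)  00-00(✓)  00-10(✓)  000-0(✓)  000-1(✓)  0000-(✓)  0001-(✓)  001-0(✓)  01-01(✓)  010-1(✓)  0101-(✓)  1-000(✓)  1-001(✓)  1-010(✓)  1-011(✓)  1-101(✓)  1-110(✓)  10-01(✓)  10-10(✓)  100-0(✓)  100-1(✓)  1000-(✓)  1001-(✓)  11-01(✓)  11-10(✓)  11-11(✓)  110-0(✓)  110-1(✓)  1100-(✓)  1101-(✓)  111-1(✓)  1111-(✓)
size-2^2 implicants → --001(✓)  --010(✓)  --011(✓)  -0-10  -00-0(✓)  -00-1(✓)  -000-(✓)  -001-(✓)  -1-01  -10-1(✓)  -101-(✓)  0-0-1(✓)  0-01-(✓)  00--0  000--(✓)  1--01  1--10  1-0-0(✓)  1-0-1(✓)  1-00-(✓)  1-01-(✓)  100--(✓)  11--1  11-1-  110--(✓)
size-2^3 implicants → --0-1  --01-  -00--  1-0--
Unchecked terms (primes): --0-1, --01-, -0-10, -00--, -1-01, 00--0, 1--01, 1--10, 1-0--, 11--1, 11-1-
Minterm coverage:
  m1 ⊆ --0-1,-00--
  m2 ⊆ --01-,-0-10,-00--,00--0
  m3 ⊆ --0-1,--01-,-00--
  m4 ⊆ 00--0 [E]
  m6 ⊆ -0-10,00--0
  m9 ⊆ --0-1,-1-01
  m10 ⊆ --01- [E]
  m11 ⊆ --0-1,--01-
  m13 ⊆ -1-01 [E]
  m16 ⊆ -00--,1-0--
  m17 ⊆ --0-1,-00--,1--01,1-0--
  m18 ⊆ --01-,-0-10,-00--,1--10,1-0--
  m19 ⊆ --0-1,--01-,-00--,1-0--
  m21 ⊆ 1--01 [E]
  m22 ⊆ -0-10,1--10
  m24 ⊆ 1-0-- [E]
  m25 ⊆ --0-1,-1-01,1--01,1-0--,11--1
  m26 ⊆ --01-,1--10,1-0--,11-1-
  m27 ⊆ --0-1,--01-,1-0--,11--1,11-1-
  m29 ⊆ -1-01,1--01,11--1
  m30 ⊆ 1--10,11-1-
  m31 ⊆ 11--1,11-1-
E = {--01-, -1-01, 00--0, 1--01, 1-0--}

NO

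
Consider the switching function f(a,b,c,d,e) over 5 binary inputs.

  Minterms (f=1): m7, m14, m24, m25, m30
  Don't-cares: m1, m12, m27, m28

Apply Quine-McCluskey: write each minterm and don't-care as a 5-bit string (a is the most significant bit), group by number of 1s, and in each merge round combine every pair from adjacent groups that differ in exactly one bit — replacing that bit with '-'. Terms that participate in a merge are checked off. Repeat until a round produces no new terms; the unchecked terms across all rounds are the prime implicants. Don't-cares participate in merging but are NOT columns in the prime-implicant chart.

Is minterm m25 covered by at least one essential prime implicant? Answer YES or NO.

NO

size-2^0 implicants → 00001  00111  01100(✓)  01110(✓)  11000(✓)  11001(✓)  11011(✓)  11100(✓)  11110(✓)
size-2^1 implicants → -1100(✓)  -1110(✓)  011-0(✓)  11-00  110-1  1100-  111-0(✓)
size-2^2 implicants → -11-0
Unchecked terms (primes): -11-0, 00001, 00111, 11-00, 110-1, 1100-
Minterm coverage:
  m7 ⊆ 00111 [E]
  m14 ⊆ -11-0 [E]
  m24 ⊆ 11-00,1100-
  m25 ⊆ 110-1,1100-
  m30 ⊆ -11-0 [E]
E = {-11-0, 00111}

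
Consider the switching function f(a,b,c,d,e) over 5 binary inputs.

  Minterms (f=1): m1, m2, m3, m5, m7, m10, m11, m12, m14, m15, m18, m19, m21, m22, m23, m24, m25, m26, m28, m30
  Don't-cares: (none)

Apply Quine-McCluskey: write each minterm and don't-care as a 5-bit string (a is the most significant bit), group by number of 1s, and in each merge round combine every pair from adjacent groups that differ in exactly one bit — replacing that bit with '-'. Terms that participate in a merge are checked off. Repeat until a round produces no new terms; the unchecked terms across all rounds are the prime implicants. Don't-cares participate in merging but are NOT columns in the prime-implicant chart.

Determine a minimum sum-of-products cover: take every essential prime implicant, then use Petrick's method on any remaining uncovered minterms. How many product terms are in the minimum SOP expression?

[col 0] 00001*, 00010*, 00011*, 00101*, 00111*, 01010*, 01011*, 01100*, 01110*, 01111*, 10010*, 10011*, 10101*, 10110*, 10111*, 11000*, 11001*, 11010*, 11100*, 11110*
[col 1] -0010*, -0011*, -0101*, -0111*, -1010*, -1100*, -1110*, 0-010*, 0-011*, 0-111*, 00-01*, 00-11*, 000-1*, 0001-*, 001-1*, 01-10*, 01-11*, 0101-*, 011-0*, 0111-*, 1-010*, 1-110*, 10-10*, 10-11*, 1001-*, 101-1*, 1011-*, 11-00*, 11-10*, 110-0*, 1100-, 111-0*
[col 2] --010, -0-11, -001-, -01-1, -1-10, -11-0, 0--11, 0-01-, 00--1, 01-1-, 1--10, 10-1-, 11--0
Prime implicants: --010, -0-11, -001-, -01-1, -1-10, -11-0, 0--11, 0-01-, 00--1, 01-1-, 1--10, 10-1-, 11--0, 1100-
PI chart (minterm → PIs covering it):
  1 | 00--1  (sole → essential)
  2 | --010,-001-,0-01-
  3 | -0-11,-001-,0--11,0-01-,00--1
  5 | -01-1,00--1
  7 | -0-11,-01-1,0--11,00--1
  10 | --010,-1-10,0-01-,01-1-
  11 | 0--11,0-01-,01-1-
  12 | -11-0  (sole → essential)
  14 | -1-10,-11-0,01-1-
  15 | 0--11,01-1-
  18 | --010,-001-,1--10,10-1-
  19 | -0-11,-001-,10-1-
  21 | -01-1  (sole → essential)
  22 | 1--10,10-1-
  23 | -0-11,-01-1,10-1-
  24 | 11--0,1100-
  25 | 1100-  (sole → essential)
  26 | --010,-1-10,1--10,11--0
  28 | -11-0,11--0
  30 | -1-10,-11-0,1--10,11--0
Essential prime implicants: -01-1, -11-0, 00--1, 1100-
Petrick residual → --010, 0--11, 10-1-
Minimum SOP uses 7 PIs: c'de' + b'ce + bce' + a'de + a'b'e + ab'd + abc'd'

7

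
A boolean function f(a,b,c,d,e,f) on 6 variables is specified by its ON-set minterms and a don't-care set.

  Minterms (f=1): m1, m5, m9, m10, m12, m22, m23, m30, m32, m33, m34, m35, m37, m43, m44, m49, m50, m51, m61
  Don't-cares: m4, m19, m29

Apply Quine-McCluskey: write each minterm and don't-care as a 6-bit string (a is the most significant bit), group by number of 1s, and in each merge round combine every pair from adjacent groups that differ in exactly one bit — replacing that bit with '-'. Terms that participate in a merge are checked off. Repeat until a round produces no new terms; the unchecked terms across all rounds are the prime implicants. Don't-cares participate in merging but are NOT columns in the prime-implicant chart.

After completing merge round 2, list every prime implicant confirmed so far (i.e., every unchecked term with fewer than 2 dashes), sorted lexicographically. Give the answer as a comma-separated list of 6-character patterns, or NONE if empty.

-01100, -10011, -11101, 00-001, 00-100, 00010-, 001010, 01-110, 010-11, 01011-, 10-011

Round 0: 000001✓ 000100✓ 000101✓ 001001✓ 001010 001100✓ 010011✓ 010110✓ 010111✓ 011101✓ 011110✓ 100000✓ 100001✓ 100010✓ 100011✓ 100101✓ 101011✓ 101100✓ 110001✓ 110010✓ 110011✓ 111101✓
Round 1: -00001✓ -00101✓ -01100 -10011 -11101 00-001 00-100 000-01✓ 00010- 01-110 010-11 01011- 1-0001✓ 1-0010✓ 1-0011✓ 10-011 100-01✓ 1000-0✓ 1000-1✓ 10000-✓ 10001-✓ 1100-1✓ 11001-✓
Round 2: -00-01 1-00-1 1-001- 1000--
PIs = {-00-01, -01100, -10011, -11101, 00-001, 00-100, 00010-, 001010, 01-110, 010-11, 01011-, 1-00-1, 1-001-, 10-011, 1000--}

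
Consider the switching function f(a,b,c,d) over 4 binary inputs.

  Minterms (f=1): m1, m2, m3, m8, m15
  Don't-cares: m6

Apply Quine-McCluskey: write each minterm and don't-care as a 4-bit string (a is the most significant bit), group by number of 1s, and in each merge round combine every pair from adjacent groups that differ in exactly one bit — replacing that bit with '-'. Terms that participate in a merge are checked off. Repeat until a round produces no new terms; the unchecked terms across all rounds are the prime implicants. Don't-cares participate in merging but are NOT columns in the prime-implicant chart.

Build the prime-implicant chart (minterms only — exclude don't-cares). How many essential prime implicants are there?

3

[col 0] 0001*, 0010*, 0011*, 0110*, 1000, 1111
[col 1] 0-10, 00-1, 001-
Prime implicants: 0-10, 00-1, 001-, 1000, 1111
PI chart (minterm → PIs covering it):
  1 | 00-1  (sole → essential)
  2 | 0-10,001-
  3 | 00-1,001-
  8 | 1000  (sole → essential)
  15 | 1111  (sole → essential)
Essential prime implicants: 00-1, 1000, 1111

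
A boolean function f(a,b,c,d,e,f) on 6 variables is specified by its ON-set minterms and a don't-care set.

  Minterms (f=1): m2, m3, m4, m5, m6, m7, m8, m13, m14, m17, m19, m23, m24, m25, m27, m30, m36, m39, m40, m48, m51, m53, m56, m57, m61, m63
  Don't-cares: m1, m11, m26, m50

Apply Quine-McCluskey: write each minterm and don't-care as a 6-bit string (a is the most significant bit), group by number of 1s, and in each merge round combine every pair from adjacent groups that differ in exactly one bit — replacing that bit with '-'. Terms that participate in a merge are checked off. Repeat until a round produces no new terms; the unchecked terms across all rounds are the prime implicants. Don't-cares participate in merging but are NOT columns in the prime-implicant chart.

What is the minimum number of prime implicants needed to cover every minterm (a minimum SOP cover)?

Round 0: 000001✓ 000010✓ 000011✓ 000100✓ 000101✓ 000110✓ 000111✓ 001000✓ 001011✓ 001101✓ 001110✓ 010001✓ 010011✓ 010111✓ 011000✓ 011001✓ 011010✓ 011011✓ 011110✓ 100100✓ 100111✓ 101000✓ 110000✓ 110010✓ 110011✓ 110101✓ 111000✓ 111001✓ 111101✓ 111111✓
Round 1: -00100 -00111 -01000✓ -10011 -11000✓ -11001✓ 0-0001✓ 0-0011✓ 0-0111✓ 0-1000✓ 0-1011✓ 0-1110 00-011✓ 00-101 00-110 000-01✓ 000-10✓ 000-11✓ 0000-1✓ 00001-✓ 0001-0✓ 0001-1✓ 00010-✓ 00011-✓ 01-001✓ 01-011✓ 010-11✓ 0100-1✓ 011-10 0110-0✓ 0110-1✓ 01100-✓ 01101-✓ 1-1000✓ 11-000 11-101 1100-0 11001- 111-01 11100-✓ 1111-1
Round 2: --1000 -1100- 0--011 0-0-11 0-00-1 000--1 000-1- 0001-- 01-0-1 0110--
PIs = {--1000, -00100, -00111, -10011, -1100-, 0--011, 0-0-11, 0-00-1, 0-1110, 00-101, 00-110, 000--1, 000-1-, 0001--, 01-0-1, 011-10, 0110--, 11-000, 11-101, 1100-0, 11001-, 111-01, 1111-1}
Coverage chart:
  m2: 000-1- ←essential
  m3: 0--011,0-0-11,0-00-1,000--1,000-1-
  m4: -00100,0001--
  m5: 00-101,000--1,0001--
  m6: 00-110,000-1-,0001--
  m7: -00111,0-0-11,000--1,000-1-,0001--
  m8: --1000 ←essential
  m13: 00-101 ←essential
  m14: 0-1110,00-110
  m17: 0-00-1,01-0-1
  m19: -10011,0--011,0-0-11,0-00-1,01-0-1
  m23: 0-0-11 ←essential
  m24: --1000,-1100-,0110--
  m25: -1100-,01-0-1,0110--
  m27: 0--011,01-0-1,0110--
  m30: 0-1110,011-10
  m36: -00100 ←essential
  m39: -00111 ←essential
  m40: --1000 ←essential
  m48: 11-000,1100-0
  m51: -10011,11001-
  m53: 11-101 ←essential
  m56: --1000,-1100-,11-000
  m57: -1100-,111-01
  m61: 11-101,111-01,1111-1
  m63: 1111-1 ←essential
Essential: --1000, -00100, -00111, 0-0-11, 00-101, 000-1-, 11-101, 1111-1
Petrick residual → -10011, -1100-, 0-1110, 01-0-1, 11-000
Min cover (13 terms): cd'e'f' + b'c'de'f' + b'c'def + bc'd'ef + bcd'e' + a'c'ef + a'cdef' + a'b'de'f + a'b'c'e + a'bd'f + abd'e'f' + abde'f + abcdf

13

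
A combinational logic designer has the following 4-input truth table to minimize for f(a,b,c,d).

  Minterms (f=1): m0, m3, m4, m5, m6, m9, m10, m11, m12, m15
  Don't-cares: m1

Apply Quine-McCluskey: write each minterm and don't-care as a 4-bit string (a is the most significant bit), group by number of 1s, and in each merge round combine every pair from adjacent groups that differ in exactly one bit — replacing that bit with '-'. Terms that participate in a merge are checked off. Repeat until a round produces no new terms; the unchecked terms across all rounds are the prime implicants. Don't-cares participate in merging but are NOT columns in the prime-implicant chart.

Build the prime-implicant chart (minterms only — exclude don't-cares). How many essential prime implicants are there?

size-2^0 implicants → 0000(✓)  0001(✓)  0011(✓)  0100(✓)  0101(✓)  0110(✓)  1001(✓)  1010(✓)  1011(✓)  1100(✓)  1111(✓)
size-2^1 implicants → -001(✓)  -011(✓)  -100  0-00(✓)  0-01(✓)  00-1(✓)  000-(✓)  01-0  010-(✓)  1-11  10-1(✓)  101-
size-2^2 implicants → -0-1  0-0-
Unchecked terms (primes): -0-1, -100, 0-0-, 01-0, 1-11, 101-
Minterm coverage:
  m0 ⊆ 0-0- [E]
  m3 ⊆ -0-1 [E]
  m4 ⊆ -100,0-0-,01-0
  m5 ⊆ 0-0- [E]
  m6 ⊆ 01-0 [E]
  m9 ⊆ -0-1 [E]
  m10 ⊆ 101- [E]
  m11 ⊆ -0-1,1-11,101-
  m12 ⊆ -100 [E]
  m15 ⊆ 1-11 [E]
E = {-0-1, -100, 0-0-, 01-0, 1-11, 101-}

6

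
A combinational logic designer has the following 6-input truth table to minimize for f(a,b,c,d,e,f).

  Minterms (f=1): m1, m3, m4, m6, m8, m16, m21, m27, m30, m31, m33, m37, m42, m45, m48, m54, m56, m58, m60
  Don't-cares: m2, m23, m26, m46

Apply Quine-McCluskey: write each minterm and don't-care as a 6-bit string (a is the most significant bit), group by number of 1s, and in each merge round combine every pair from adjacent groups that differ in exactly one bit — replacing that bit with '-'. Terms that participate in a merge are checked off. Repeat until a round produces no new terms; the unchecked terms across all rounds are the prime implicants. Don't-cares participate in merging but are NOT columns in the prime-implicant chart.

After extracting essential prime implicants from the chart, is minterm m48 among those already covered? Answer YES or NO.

size-2^0 implicants → 000001(✓)  000010(✓)  000011(✓)  000100(✓)  000110(✓)  001000  010000(✓)  010101(✓)  010111(✓)  011010(✓)  011011(✓)  011110(✓)  011111(✓)  100001(✓)  100101(✓)  101010(✓)  101101(✓)  101110(✓)  110000(✓)  110110  111000(✓)  111010(✓)  111100(✓)
size-2^1 implicants → -00001  -10000  -11010  000-10  0000-1  00001-  0001-0  01-111  0101-1  011-10(✓)  011-11(✓)  01101-(✓)  01111-(✓)  1-1010  10-101  100-01  101-10  11-000  111-00  1110-0
size-2^2 implicants → 011-1-
Unchecked terms (primes): -00001, -10000, -11010, 000-10, 0000-1, 00001-, 0001-0, 001000, 01-111, 0101-1, 011-1-, 1-1010, 10-101, 100-01, 101-10, 11-000, 110110, 111-00, 1110-0
Minterm coverage:
  m1 ⊆ -00001,0000-1
  m3 ⊆ 0000-1,00001-
  m4 ⊆ 0001-0 [E]
  m6 ⊆ 000-10,0001-0
  m8 ⊆ 001000 [E]
  m16 ⊆ -10000 [E]
  m21 ⊆ 0101-1 [E]
  m27 ⊆ 011-1- [E]
  m30 ⊆ 011-1- [E]
  m31 ⊆ 01-111,011-1-
  m33 ⊆ -00001,100-01
  m37 ⊆ 10-101,100-01
  m42 ⊆ 1-1010,101-10
  m45 ⊆ 10-101 [E]
  m48 ⊆ -10000,11-000
  m54 ⊆ 110110 [E]
  m56 ⊆ 11-000,111-00,1110-0
  m58 ⊆ -11010,1-1010,1110-0
  m60 ⊆ 111-00 [E]
E = {-10000, 0001-0, 001000, 0101-1, 011-1-, 10-101, 110110, 111-00}

YES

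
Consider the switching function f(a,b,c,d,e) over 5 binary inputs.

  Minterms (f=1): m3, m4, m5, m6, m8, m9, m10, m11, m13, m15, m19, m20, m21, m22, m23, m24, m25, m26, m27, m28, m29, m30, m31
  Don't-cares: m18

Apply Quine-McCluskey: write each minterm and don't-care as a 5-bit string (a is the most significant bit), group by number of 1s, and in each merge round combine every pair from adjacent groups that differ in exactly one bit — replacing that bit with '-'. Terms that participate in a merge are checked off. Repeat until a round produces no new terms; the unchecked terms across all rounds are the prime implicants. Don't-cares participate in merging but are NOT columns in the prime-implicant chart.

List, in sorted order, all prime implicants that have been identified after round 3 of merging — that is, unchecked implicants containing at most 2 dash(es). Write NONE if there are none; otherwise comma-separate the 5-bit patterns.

--011, --101, -01-0, -010-

[col 0] 00011*, 00100*, 00101*, 00110*, 01000*, 01001*, 01010*, 01011*, 01101*, 01111*, 10010*, 10011*, 10100*, 10101*, 10110*, 10111*, 11000*, 11001*, 11010*, 11011*, 11100*, 11101*, 11110*, 11111*
[col 1] -0011*, -0100*, -0101*, -0110*, -1000*, -1001*, -1010*, -1011*, -1101*, -1111*, 0-011*, 0-101*, 001-0*, 0010-*, 01-01*, 01-11*, 010-0*, 010-1*, 0100-*, 0101-*, 011-1*, 1-010*, 1-011*, 1-100*, 1-101*, 1-110*, 1-111*, 10-10*, 10-11*, 1001-*, 101-0*, 101-1*, 1010-*, 1011-*, 11-00*, 11-01*, 11-10*, 11-11*, 110-0*, 110-1*, 1100-*, 1101-*, 111-0*, 111-1*, 1110-*, 1111-*
[col 2] --011, --101, -01-0, -010-, -1-01*, -1-11*, -10-0*, -10-1*, -100-*, -101-*, -11-1*, 01--1*, 010--*, 1--10*, 1--11*, 1-01-*, 1-1-0*, 1-1-1*, 1-10-*, 1-11-*, 10-1-*, 101--*, 11--0*, 11--1*, 11-0-*, 11-1-*, 110--*, 111--*
[col 3] -1--1, -10--, 1--1-, 1-1--, 11---
Prime implicants: --011, --101, -01-0, -010-, -1--1, -10--, 1--1-, 1-1--, 11---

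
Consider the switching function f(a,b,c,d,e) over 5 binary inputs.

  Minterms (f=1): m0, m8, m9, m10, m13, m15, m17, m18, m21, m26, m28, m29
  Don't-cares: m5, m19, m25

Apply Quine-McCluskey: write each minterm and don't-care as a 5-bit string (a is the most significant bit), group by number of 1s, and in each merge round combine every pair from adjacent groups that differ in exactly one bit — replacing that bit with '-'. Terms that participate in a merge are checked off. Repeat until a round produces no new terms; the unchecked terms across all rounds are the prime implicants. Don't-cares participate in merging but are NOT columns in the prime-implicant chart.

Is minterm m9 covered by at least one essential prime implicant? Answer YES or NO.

Round 0: 00000✓ 00101✓ 01000✓ 01001✓ 01010✓ 01101✓ 01111✓ 10001✓ 10010✓ 10011✓ 10101✓ 11001✓ 11010✓ 11100✓ 11101✓
Round 1: -0101✓ -1001✓ -1010 -1101✓ 0-000 0-101✓ 01-01✓ 010-0 0100- 011-1 1-001✓ 1-010 1-101✓ 10-01✓ 100-1 1001- 11-01✓ 1110-
Round 2: --101 -1-01 1--01
PIs = {--101, -1-01, -1010, 0-000, 010-0, 0100-, 011-1, 1--01, 1-010, 100-1, 1001-, 1110-}
Coverage chart:
  m0: 0-000 ←essential
  m8: 0-000,010-0,0100-
  m9: -1-01,0100-
  m10: -1010,010-0
  m13: --101,-1-01,011-1
  m15: 011-1 ←essential
  m17: 1--01,100-1
  m18: 1-010,1001-
  m21: --101,1--01
  m26: -1010,1-010
  m28: 1110- ←essential
  m29: --101,-1-01,1--01,1110-
Essential: 0-000, 011-1, 1110-

NO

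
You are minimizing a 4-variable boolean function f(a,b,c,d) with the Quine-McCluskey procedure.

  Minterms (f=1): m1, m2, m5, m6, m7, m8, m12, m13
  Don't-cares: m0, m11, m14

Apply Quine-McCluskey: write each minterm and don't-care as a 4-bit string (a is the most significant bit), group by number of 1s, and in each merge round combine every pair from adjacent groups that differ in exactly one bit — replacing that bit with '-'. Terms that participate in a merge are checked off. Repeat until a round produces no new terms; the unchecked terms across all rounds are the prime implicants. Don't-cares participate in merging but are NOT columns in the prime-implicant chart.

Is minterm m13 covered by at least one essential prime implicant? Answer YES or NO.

NO

[col 0] 0000*, 0001*, 0010*, 0101*, 0110*, 0111*, 1000*, 1011, 1100*, 1101*, 1110*
[col 1] -000, -101, -110, 0-01, 0-10, 00-0, 000-, 01-1, 011-, 1-00, 11-0, 110-
Prime implicants: -000, -101, -110, 0-01, 0-10, 00-0, 000-, 01-1, 011-, 1-00, 1011, 11-0, 110-
PI chart (minterm → PIs covering it):
  1 | 0-01,000-
  2 | 0-10,00-0
  5 | -101,0-01,01-1
  6 | -110,0-10,011-
  7 | 01-1,011-
  8 | -000,1-00
  12 | 1-00,11-0,110-
  13 | -101,110-
(no essential prime implicants)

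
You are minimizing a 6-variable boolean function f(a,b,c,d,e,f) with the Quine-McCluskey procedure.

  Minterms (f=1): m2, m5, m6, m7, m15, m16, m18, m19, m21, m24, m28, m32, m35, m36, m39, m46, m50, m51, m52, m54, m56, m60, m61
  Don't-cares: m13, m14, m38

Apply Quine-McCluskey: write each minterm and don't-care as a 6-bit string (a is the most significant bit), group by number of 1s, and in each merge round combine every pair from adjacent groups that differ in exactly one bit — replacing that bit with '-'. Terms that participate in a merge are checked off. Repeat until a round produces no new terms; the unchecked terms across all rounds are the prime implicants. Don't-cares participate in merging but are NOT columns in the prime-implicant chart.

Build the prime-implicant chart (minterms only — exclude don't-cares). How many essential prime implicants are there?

[col 0] 000010*, 000101*, 000110*, 000111*, 001101*, 001110*, 001111*, 010000*, 010010*, 010011*, 010101*, 011000*, 011100*, 100000*, 100011*, 100100*, 100110*, 100111*, 101110*, 110010*, 110011*, 110100*, 110110*, 111000*, 111100*, 111101*
[col 1] -00110*, -00111*, -01110*, -10010*, -10011*, -11000*, -11100*, 0-0010, 0-0101, 00-101*, 00-110*, 00-111*, 000-10, 0001-1*, 00011-*, 0011-1*, 00111-*, 01-000, 0100-0, 01001-*, 011-00*, 1-0011, 1-0100*, 1-0110*, 10-110*, 100-00, 100-11, 1001-0*, 10011-*, 11-100, 110-10, 11001-*, 1101-0*, 111-00*, 11110-
[col 2] -0-110, -0011-, -1001-, -11-00, 00-1-1, 00-11-, 1-01-0
Prime implicants: -0-110, -0011-, -1001-, -11-00, 0-0010, 0-0101, 00-1-1, 00-11-, 000-10, 01-000, 0100-0, 1-0011, 1-01-0, 100-00, 100-11, 11-100, 110-10, 11110-
PI chart (minterm → PIs covering it):
  2 | 0-0010,000-10
  5 | 0-0101,00-1-1
  6 | -0-110,-0011-,00-11-,000-10
  7 | -0011-,00-1-1,00-11-
  15 | 00-1-1,00-11-
  16 | 01-000,0100-0
  18 | -1001-,0-0010,0100-0
  19 | -1001-  (sole → essential)
  21 | 0-0101  (sole → essential)
  24 | -11-00,01-000
  28 | -11-00  (sole → essential)
  32 | 100-00  (sole → essential)
  35 | 1-0011,100-11
  36 | 1-01-0,100-00
  39 | -0011-,100-11
  46 | -0-110  (sole → essential)
  50 | -1001-,110-10
  51 | -1001-,1-0011
  52 | 1-01-0,11-100
  54 | 1-01-0,110-10
  56 | -11-00  (sole → essential)
  60 | -11-00,11-100,11110-
  61 | 11110-  (sole → essential)
Essential prime implicants: -0-110, -1001-, -11-00, 0-0101, 100-00, 11110-

6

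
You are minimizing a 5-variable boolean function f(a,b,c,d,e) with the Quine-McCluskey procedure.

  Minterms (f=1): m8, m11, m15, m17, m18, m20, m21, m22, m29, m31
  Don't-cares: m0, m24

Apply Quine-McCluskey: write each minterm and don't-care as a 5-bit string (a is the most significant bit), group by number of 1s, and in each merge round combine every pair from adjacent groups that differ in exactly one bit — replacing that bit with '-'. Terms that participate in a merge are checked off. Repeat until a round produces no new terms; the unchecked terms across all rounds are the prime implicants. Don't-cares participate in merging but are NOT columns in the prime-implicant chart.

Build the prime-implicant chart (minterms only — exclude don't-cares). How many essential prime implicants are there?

Round 0: 00000✓ 01000✓ 01011✓ 01111✓ 10001✓ 10010✓ 10100✓ 10101✓ 10110✓ 11000✓ 11101✓ 11111✓
Round 1: -1000 -1111 0-000 01-11 1-101 10-01 10-10 101-0 1010- 111-1
PIs = {-1000, -1111, 0-000, 01-11, 1-101, 10-01, 10-10, 101-0, 1010-, 111-1}
Coverage chart:
  m8: -1000,0-000
  m11: 01-11 ←essential
  m15: -1111,01-11
  m17: 10-01 ←essential
  m18: 10-10 ←essential
  m20: 101-0,1010-
  m21: 1-101,10-01,1010-
  m22: 10-10,101-0
  m29: 1-101,111-1
  m31: -1111,111-1
Essential: 01-11, 10-01, 10-10

3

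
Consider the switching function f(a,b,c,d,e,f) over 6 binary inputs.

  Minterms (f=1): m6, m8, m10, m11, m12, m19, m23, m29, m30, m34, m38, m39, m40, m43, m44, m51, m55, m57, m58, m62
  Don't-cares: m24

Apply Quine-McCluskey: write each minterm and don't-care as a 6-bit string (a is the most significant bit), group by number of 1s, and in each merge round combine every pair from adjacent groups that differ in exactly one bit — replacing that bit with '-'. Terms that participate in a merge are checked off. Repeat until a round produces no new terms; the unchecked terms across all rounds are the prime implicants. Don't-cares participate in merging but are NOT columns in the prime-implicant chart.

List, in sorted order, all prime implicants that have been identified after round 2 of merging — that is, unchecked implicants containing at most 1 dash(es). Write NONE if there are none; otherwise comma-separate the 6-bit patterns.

[col 0] 000110*, 001000*, 001010*, 001011*, 001100*, 010011*, 010111*, 011000*, 011101, 011110*, 100010*, 100110*, 100111*, 101000*, 101011*, 101100*, 110011*, 110111*, 111001, 111010*, 111110*
[col 1] -00110, -01000*, -01011, -01100*, -10011*, -10111*, -11110, 0-1000, 001-00*, 0010-0, 00101-, 010-11*, 1-0111, 100-10, 10011-, 101-00*, 110-11*, 111-10
[col 2] -01-00, -10-11
Prime implicants: -00110, -01-00, -01011, -10-11, -11110, 0-1000, 0010-0, 00101-, 011101, 1-0111, 100-10, 10011-, 111-10, 111001

-00110, -01011, -11110, 0-1000, 0010-0, 00101-, 011101, 1-0111, 100-10, 10011-, 111-10, 111001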